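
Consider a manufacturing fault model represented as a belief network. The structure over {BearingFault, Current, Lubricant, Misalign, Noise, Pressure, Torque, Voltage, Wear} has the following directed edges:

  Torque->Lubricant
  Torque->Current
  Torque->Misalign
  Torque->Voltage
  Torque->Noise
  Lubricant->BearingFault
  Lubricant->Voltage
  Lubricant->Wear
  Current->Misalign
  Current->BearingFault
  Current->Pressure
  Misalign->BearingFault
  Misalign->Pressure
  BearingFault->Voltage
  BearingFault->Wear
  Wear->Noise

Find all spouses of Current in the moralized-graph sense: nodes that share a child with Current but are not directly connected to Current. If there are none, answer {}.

Children of Current: BearingFault, Misalign, Pressure.
  Misalign: Torque
  BearingFault: Lubricant, Misalign
  Pressure: Misalign
Excluding nodes already adjacent to Current (BearingFault, Misalign, Pressure, Torque), the co-parent-only contribution is {Lubricant}.

{Lubricant}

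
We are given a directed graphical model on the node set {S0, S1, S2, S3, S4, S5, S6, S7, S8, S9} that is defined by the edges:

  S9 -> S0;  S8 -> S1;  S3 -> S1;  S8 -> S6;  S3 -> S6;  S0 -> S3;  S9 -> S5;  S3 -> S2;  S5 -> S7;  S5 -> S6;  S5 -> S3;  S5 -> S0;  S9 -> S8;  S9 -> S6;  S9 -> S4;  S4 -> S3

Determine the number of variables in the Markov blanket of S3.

8

A node's Markov blanket = Pa ∪ Ch ∪ (parents of Ch other than the node itself).
S3's parents: S0, S4, S5.
Children of S3: S1, S2, S6.
Parents of each child, excluding S3:
  S2: no additional parents.
  parents(S6) \ {S3} = {S5, S8, S9}.
  parents(S1) \ {S3} = {S8}.
MB(S3) = {S0, S1, S2, S4, S5, S6, S8, S9}, which has 8 nodes.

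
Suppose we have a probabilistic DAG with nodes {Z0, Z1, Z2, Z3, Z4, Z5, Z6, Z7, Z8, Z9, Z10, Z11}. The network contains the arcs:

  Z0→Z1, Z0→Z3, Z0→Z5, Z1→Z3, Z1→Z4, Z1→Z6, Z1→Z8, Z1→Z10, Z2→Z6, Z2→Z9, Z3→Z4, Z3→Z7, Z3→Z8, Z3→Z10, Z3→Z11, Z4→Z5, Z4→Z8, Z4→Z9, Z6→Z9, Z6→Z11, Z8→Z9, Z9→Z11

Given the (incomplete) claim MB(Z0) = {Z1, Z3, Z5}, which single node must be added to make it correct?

By definition, MB(Z0) is built from Z0's parents, Z0's children, and the co-parents of Z0.
Ch(Z0) = {Z1, Z3, Z5}.
Pa(Z0) = {}.
Co-parents of Z0 (other parents of its children):
  Z1 has no other parent.
  Z3 also has parent Z1.
  Z5's other parent is Z4.
MB(Z0) = {Z1, Z3, Z4, Z5}.
Comparing with the claimed set, Z4 is missing.

Z4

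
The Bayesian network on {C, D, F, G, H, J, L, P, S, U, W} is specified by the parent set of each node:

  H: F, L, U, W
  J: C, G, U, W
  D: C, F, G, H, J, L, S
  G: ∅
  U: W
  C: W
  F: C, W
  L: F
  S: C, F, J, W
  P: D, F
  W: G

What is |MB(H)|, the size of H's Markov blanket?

Recall MB(v) = parents ∪ children ∪ spouses, where spouses are the other parents of v's children.
H has parents F, L, U, W.
Children of H: D.
Co-parents of H (other parents of its children):
  parents(D) \ {H} = {C, F, G, J, L, S}.
MB(H) = {C, D, F, G, J, L, S, U, W}, which has 9 nodes.

9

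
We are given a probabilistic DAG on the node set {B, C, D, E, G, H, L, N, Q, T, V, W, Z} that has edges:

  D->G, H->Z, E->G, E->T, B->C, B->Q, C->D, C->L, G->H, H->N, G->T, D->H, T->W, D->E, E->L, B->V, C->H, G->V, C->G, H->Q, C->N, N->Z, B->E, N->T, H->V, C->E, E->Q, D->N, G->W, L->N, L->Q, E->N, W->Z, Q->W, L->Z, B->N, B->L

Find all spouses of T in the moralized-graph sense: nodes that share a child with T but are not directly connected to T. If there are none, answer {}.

Children of T: W.
  W: G, Q
Excluding nodes already adjacent to T (E, G, N, W), the co-parent-only contribution is {Q}.

{Q}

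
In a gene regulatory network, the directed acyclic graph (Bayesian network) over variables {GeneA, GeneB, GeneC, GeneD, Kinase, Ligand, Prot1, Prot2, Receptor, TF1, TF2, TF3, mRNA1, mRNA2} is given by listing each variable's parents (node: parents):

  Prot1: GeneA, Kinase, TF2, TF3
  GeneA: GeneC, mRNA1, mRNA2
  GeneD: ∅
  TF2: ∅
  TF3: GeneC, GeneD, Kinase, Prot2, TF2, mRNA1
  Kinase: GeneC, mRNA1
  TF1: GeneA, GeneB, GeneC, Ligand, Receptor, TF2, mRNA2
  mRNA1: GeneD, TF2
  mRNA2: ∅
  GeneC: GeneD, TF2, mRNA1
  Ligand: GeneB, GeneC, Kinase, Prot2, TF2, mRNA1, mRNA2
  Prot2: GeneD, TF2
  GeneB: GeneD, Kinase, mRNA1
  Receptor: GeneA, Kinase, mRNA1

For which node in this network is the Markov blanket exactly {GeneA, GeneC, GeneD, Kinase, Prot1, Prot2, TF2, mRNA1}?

The target node must have every member of {GeneA, GeneC, GeneD, Kinase, Prot1, Prot2, TF2, mRNA1} as a parent, child, or co-parent, and no others.
Parents of TF3: GeneC, GeneD, Kinase, Prot2, TF2, mRNA1; children: Prot1; co-parents: GeneA, Kinase, TF2.
These exactly cover the given set, so the node is TF3.

TF3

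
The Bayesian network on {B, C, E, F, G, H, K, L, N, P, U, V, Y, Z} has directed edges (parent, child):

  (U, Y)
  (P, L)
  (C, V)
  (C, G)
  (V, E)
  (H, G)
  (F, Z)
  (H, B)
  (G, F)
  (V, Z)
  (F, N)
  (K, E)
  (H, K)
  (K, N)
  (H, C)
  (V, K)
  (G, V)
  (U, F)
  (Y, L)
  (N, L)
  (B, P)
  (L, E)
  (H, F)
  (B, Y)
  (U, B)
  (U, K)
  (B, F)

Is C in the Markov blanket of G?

Yes

C is a parent of G.
So C ∈ MB(G).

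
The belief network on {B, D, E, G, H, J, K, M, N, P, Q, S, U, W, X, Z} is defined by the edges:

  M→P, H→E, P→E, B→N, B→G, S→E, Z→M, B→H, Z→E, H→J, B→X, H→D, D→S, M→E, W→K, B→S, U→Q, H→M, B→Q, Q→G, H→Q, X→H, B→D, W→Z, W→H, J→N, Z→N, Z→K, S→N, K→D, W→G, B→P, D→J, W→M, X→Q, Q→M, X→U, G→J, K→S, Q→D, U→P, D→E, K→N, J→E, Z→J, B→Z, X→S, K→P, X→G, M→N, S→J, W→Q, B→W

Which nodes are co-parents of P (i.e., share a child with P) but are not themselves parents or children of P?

Children of P: E.
  E also has parents D, H, J, M, S, Z.
Excluding nodes already adjacent to P (B, E, K, M, U), the co-parent-only contribution is {D, H, J, S, Z}.

{D, H, J, S, Z}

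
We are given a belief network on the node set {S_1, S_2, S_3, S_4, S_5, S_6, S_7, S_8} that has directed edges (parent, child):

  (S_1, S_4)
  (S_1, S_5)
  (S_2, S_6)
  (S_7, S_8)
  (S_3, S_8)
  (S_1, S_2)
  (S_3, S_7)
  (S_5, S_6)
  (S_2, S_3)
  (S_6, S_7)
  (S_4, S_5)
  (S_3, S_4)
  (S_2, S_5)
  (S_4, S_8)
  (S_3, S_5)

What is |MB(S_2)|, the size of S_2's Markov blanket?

By definition, MB(S_2) is built from S_2's parents, S_2's children, and the co-parents of S_2.
S_2 has parent S_1.
S_2 has children S_3, S_5, S_6.
For each child, the remaining parents (spouses of S_2):
  S_3: no additional parents.
  parents(S_5) \ {S_2} = {S_1, S_3, S_4}.
  S_6's other parent is S_5.
MB(S_2) = {S_1, S_3, S_4, S_5, S_6}, which has 5 nodes.

5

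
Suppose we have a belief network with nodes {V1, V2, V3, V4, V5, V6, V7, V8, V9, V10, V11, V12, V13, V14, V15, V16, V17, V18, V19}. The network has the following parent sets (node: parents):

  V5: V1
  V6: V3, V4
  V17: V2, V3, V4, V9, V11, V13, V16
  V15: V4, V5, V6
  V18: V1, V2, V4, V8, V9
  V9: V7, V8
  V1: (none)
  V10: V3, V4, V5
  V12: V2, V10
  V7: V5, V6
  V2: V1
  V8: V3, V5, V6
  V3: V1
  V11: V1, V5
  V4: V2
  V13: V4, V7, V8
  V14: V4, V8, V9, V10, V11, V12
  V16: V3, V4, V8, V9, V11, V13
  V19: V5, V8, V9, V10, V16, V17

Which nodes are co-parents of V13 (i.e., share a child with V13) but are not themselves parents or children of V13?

{V2, V3, V9, V11}

Children of V13: V16, V17.
  V16's other parents are V3, V4, V8, V9, V11.
  V17 also has parents V2, V3, V4, V9, V11, V16.
Excluding nodes already adjacent to V13 (V4, V7, V8, V16, V17), the co-parent-only contribution is {V2, V3, V9, V11}.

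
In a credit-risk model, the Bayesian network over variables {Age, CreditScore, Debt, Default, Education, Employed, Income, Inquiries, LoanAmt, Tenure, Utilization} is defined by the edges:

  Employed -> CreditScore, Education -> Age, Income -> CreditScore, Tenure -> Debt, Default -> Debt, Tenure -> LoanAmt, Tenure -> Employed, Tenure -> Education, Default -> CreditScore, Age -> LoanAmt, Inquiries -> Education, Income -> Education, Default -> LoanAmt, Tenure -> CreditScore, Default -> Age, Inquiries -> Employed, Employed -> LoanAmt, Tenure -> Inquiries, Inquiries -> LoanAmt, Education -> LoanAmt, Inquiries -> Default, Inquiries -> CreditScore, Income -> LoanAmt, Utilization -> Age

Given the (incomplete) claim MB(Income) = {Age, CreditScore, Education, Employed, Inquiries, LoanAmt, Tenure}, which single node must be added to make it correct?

Income's parents: none.
Income has children CreditScore, Education, LoanAmt.
For each child, the remaining parents (spouses of Income):
  Education also has parents Inquiries, Tenure.
  CreditScore also has parents Default, Employed, Inquiries, Tenure.
  parents(LoanAmt) \ {Income} = {Age, Default, Education, Employed, Inquiries, Tenure}.
MB(Income) = {Age, CreditScore, Default, Education, Employed, Inquiries, LoanAmt, Tenure}.
Comparing with the claimed set, Default is missing.

Default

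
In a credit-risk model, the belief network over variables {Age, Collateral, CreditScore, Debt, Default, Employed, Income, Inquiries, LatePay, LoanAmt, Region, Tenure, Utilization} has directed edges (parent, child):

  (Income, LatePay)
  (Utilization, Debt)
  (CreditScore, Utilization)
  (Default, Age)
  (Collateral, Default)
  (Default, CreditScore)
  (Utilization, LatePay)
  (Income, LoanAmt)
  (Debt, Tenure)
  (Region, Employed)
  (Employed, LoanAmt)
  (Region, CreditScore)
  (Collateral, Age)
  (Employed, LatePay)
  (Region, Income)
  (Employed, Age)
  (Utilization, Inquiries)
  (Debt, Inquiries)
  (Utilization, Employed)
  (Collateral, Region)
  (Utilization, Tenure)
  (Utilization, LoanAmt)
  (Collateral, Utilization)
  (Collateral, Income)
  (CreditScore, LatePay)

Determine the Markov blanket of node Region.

{Collateral, CreditScore, Default, Employed, Income, Utilization}

Region has parent Collateral.
Region's children: CreditScore, Employed, Income.
Parents of each child, excluding Region:
  CreditScore: Default
  Income: Collateral
  Employed: Utilization
Union: {Collateral} ∪ {CreditScore, Employed, Income} ∪ {Collateral, Default, Utilization} = {Collateral, CreditScore, Default, Employed, Income, Utilization}.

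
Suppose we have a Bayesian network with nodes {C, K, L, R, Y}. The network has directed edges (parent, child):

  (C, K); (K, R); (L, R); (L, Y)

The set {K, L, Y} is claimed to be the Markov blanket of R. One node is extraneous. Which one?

Y

A node's Markov blanket = Pa ∪ Ch ∪ (parents of Ch other than the node itself).
R's children: none.
R has parents K, L.
With no children, R has no spouses; the co-parent set is empty.
MB(R) = {K, L}.
Y is neither a parent, child, nor co-parent of R, so it does not belong.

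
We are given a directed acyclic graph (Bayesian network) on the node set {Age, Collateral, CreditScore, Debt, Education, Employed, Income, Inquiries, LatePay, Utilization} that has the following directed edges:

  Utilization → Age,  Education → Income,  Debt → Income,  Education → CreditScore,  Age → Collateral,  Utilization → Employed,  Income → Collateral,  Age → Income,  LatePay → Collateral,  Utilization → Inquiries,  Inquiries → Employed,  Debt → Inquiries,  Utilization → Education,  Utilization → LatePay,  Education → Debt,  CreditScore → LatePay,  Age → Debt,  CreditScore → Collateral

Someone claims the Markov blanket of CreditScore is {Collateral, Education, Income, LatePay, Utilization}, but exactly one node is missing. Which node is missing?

Age

Recall MB(v) = parents ∪ children ∪ spouses, where spouses are the other parents of v's children.
CreditScore's parents: Education.
Ch(CreditScore) = {Collateral, LatePay}.
Co-parents of CreditScore (other parents of its children):
  LatePay: Utilization
  Collateral: Age, Income, LatePay
MB(CreditScore) = {Age, Collateral, Education, Income, LatePay, Utilization}.
Comparing with the claimed set, Age is missing.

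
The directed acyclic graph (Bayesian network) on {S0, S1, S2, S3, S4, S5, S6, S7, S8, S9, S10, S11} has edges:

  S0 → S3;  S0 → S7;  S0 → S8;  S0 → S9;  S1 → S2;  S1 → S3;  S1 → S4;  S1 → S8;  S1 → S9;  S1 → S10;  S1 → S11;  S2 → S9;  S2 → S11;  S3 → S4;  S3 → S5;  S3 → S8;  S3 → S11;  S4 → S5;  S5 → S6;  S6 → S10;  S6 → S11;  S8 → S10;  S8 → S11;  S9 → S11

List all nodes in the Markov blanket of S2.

{S0, S1, S3, S6, S8, S9, S11}

Recall MB(v) = parents ∪ children ∪ spouses, where spouses are the other parents of v's children.
S2 has parent S1.
S2's children: S9, S11.
Other parents of S2's children:
  parents(S9) \ {S2} = {S0, S1}.
  S11's other parents are S1, S3, S6, S8, S9.
So the Markov blanket of S2 is {S0, S1, S3, S6, S8, S9, S11}.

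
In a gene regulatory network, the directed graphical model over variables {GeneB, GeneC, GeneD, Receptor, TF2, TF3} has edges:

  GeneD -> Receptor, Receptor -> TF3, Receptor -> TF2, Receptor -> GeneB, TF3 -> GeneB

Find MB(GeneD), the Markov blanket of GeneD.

Recall MB(v) = parents ∪ children ∪ spouses, where spouses are the other parents of v's children.
GeneD's children: Receptor.
Parents of GeneD: none.
Co-parents of GeneD (other parents of its children):
  Receptor: no additional parents.
Taking the union gives {Receptor}.

{Receptor}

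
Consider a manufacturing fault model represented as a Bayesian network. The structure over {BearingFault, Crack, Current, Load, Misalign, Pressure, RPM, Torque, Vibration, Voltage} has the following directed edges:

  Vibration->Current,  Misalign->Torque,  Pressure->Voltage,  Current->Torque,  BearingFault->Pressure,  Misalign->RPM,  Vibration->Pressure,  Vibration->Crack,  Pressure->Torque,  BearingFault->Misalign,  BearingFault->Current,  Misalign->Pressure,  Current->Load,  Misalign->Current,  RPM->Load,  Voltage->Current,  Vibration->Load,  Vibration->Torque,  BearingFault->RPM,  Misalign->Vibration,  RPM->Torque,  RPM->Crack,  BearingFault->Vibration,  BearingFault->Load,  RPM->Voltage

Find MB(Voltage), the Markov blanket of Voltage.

{BearingFault, Current, Misalign, Pressure, RPM, Vibration}

The Markov blanket of a node is its parents, its children, and the other parents of its children.
Pa(Voltage) = {Pressure, RPM}.
Ch(Voltage) = {Current}.
Parents of each child, excluding Voltage:
  Current: BearingFault, Misalign, Vibration
Union: {Pressure, RPM} ∪ {Current} ∪ {BearingFault, Misalign, Vibration} = {BearingFault, Current, Misalign, Pressure, RPM, Vibration}.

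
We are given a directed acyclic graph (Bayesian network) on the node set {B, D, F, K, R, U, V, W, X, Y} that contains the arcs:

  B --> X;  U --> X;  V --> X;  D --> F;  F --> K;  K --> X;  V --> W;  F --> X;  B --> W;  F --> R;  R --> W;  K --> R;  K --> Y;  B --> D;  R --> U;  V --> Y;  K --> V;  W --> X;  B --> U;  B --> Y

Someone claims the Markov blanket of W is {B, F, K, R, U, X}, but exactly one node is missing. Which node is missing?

W's parents: B, R, V.
W has child X.
Co-parents of W (other parents of its children):
  X: B, F, K, U, V
MB(W) = {B, F, K, R, U, V, X}.
Comparing with the claimed set, V is missing.

V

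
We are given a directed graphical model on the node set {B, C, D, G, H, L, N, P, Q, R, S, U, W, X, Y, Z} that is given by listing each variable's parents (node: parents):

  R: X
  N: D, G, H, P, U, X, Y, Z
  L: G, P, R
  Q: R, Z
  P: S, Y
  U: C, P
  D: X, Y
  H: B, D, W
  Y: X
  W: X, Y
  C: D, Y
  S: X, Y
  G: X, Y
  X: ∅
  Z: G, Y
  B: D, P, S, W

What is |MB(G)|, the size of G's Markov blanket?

10

G's children: L, N, Z.
Parents of G: X, Y.
Co-parents of G (other parents of its children):
  parents(Z) \ {G} = {Y}.
  L also has parents P, R.
  N also has parents D, H, P, U, X, Y, Z.
MB(G) = {D, H, L, N, P, R, U, X, Y, Z}, which has 10 nodes.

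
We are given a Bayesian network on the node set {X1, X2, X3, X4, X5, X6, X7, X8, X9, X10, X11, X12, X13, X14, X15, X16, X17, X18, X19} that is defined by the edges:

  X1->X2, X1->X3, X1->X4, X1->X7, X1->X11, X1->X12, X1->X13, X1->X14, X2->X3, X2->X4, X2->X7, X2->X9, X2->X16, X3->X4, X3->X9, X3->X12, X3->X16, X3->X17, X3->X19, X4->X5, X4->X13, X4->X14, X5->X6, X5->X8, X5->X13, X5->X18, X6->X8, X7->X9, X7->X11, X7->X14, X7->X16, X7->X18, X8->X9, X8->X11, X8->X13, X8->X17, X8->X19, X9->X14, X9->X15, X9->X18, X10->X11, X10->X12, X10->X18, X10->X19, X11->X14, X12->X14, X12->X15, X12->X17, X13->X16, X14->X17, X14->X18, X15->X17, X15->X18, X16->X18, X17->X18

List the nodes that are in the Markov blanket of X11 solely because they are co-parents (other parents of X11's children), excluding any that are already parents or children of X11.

Children of X11: X14.
  X14: X1, X4, X7, X9, X12
Excluding nodes already adjacent to X11 (X1, X7, X8, X10, X14), the co-parent-only contribution is {X4, X9, X12}.

{X4, X9, X12}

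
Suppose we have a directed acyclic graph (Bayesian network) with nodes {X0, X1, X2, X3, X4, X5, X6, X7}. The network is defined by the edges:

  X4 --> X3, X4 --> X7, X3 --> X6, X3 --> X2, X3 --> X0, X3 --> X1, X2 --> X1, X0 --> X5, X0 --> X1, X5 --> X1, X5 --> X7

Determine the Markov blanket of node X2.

{X0, X1, X3, X5}

X2 has parent X3.
Children of X2: X1.
Other parents of X2's children:
  X1: X0, X3, X5
MB(X2) = {X0, X1, X3, X5}.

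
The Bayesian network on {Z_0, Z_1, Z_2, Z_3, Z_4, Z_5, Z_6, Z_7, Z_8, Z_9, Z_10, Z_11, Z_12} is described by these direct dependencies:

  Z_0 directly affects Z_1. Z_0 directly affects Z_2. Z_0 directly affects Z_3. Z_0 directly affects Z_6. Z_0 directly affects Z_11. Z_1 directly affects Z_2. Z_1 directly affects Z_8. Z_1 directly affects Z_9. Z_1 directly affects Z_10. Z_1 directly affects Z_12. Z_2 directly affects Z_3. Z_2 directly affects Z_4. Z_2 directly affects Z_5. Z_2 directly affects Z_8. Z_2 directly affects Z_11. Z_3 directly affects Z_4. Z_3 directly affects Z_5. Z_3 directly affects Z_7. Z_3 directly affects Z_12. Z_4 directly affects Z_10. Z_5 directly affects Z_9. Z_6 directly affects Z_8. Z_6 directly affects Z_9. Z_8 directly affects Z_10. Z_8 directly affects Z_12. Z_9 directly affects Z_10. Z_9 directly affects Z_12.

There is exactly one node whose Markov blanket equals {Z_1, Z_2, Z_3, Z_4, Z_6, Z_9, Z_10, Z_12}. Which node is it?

Z_8

The target node must have every member of {Z_1, Z_2, Z_3, Z_4, Z_6, Z_9, Z_10, Z_12} as a parent, child, or co-parent, and no others.
Parents of Z_8: Z_1, Z_2, Z_6; children: Z_10, Z_12; co-parents: Z_1, Z_3, Z_4, Z_9.
These exactly cover the given set, so the node is Z_8.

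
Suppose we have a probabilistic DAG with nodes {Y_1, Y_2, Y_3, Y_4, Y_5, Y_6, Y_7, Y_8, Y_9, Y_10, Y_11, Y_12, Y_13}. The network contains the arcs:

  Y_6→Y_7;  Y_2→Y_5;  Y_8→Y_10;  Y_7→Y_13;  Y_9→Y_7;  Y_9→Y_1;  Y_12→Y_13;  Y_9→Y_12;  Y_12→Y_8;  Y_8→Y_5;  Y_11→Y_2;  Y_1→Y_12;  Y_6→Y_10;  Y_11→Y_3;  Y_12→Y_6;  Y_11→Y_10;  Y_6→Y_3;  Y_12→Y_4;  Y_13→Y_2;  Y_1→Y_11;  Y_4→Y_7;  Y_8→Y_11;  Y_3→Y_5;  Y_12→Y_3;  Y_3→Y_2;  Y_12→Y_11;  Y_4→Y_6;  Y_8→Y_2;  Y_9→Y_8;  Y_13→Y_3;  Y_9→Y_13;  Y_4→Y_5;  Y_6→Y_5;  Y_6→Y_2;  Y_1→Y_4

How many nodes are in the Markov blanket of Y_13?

Recall MB(v) = parents ∪ children ∪ spouses, where spouses are the other parents of v's children.
Y_13's parents: Y_7, Y_9, Y_12.
Y_13 has children Y_2, Y_3.
Co-parents of Y_13 (other parents of its children):
  parents(Y_3) \ {Y_13} = {Y_6, Y_11, Y_12}.
  Y_2's other parents are Y_3, Y_6, Y_8, Y_11.
MB(Y_13) = {Y_2, Y_3, Y_6, Y_7, Y_8, Y_9, Y_11, Y_12}, which has 8 nodes.

8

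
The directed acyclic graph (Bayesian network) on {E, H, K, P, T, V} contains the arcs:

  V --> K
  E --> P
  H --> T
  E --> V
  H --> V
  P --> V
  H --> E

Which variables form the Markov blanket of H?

{E, P, T, V}

H's parents: none.
H's children: E, T, V.
For each child, the remaining parents (spouses of H):
  E has no other parent.
  parents(V) \ {H} = {E, P}.
  T has no other parent.
So the Markov blanket of H is {E, P, T, V}.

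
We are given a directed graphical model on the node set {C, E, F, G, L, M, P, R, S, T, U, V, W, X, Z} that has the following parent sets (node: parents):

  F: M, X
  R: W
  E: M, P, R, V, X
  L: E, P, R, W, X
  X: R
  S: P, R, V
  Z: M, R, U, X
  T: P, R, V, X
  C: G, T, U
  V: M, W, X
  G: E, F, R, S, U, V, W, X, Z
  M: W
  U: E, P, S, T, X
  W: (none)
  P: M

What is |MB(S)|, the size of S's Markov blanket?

A node's Markov blanket = Pa ∪ Ch ∪ (parents of Ch other than the node itself).
Parents of S: P, R, V.
S has children G, U.
Other parents of S's children:
  U also has parents E, P, T, X.
  parents(G) \ {S} = {E, F, R, U, V, W, X, Z}.
MB(S) = {E, F, G, P, R, T, U, V, W, X, Z}, which has 11 nodes.

11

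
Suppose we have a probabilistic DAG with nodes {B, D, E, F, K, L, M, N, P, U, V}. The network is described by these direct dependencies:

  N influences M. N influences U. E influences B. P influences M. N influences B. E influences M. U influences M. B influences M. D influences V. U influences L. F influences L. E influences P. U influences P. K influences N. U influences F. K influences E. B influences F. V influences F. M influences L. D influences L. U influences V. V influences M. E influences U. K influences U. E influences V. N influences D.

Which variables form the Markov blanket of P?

A node's Markov blanket = Pa ∪ Ch ∪ (parents of Ch other than the node itself).
P has parents E, U.
Children of P: M.
Parents of each child, excluding P:
  parents(M) \ {P} = {B, E, N, U, V}.
MB(P) = {B, E, M, N, U, V}.

{B, E, M, N, U, V}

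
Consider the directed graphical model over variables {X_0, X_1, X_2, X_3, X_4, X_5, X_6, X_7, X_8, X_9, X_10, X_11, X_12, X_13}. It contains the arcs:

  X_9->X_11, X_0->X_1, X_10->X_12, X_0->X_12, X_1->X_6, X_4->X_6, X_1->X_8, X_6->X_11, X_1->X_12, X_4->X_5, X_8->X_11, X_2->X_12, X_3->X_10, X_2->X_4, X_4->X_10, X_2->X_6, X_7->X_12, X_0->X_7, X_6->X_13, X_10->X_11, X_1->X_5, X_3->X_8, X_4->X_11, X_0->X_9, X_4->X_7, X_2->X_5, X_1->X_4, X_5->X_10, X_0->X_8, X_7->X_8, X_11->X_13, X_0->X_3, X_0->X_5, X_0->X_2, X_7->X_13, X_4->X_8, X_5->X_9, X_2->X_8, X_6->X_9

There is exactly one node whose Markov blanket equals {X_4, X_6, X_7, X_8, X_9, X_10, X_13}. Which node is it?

X_11

The target node must have every member of {X_4, X_6, X_7, X_8, X_9, X_10, X_13} as a parent, child, or co-parent, and no others.
Parents of X_11: X_4, X_6, X_8, X_9, X_10; children: X_13; co-parents: X_6, X_7.
These exactly cover the given set, so the node is X_11.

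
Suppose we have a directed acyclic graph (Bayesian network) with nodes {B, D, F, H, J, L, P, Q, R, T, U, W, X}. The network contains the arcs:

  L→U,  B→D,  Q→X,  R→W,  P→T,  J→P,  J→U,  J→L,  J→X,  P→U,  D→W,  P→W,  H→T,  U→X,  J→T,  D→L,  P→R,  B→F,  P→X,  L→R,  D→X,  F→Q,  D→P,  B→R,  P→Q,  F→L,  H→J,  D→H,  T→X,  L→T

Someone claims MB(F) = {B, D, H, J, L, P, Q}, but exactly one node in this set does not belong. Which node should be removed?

H

F's parents: B.
F's children: L, Q.
Parents of each child, excluding F:
  L: D, J
  Q: P
MB(F) = {B, D, J, L, P, Q}.
H is neither a parent, child, nor co-parent of F, so it does not belong.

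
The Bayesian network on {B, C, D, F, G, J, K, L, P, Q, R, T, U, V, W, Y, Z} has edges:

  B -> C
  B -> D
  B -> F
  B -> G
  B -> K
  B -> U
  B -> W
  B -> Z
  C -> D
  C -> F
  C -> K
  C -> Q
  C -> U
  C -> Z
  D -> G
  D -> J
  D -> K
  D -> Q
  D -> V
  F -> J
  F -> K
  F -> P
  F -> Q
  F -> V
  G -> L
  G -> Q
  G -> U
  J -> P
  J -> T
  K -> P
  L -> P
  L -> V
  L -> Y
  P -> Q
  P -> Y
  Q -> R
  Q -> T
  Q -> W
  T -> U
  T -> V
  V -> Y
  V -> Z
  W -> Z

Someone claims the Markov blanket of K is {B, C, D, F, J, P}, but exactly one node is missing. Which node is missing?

L

Ch(K) = {P}.
K has parents B, C, D, F.
Other parents of K's children:
  P's other parents are F, J, L.
MB(K) = {B, C, D, F, J, L, P}.
Comparing with the claimed set, L is missing.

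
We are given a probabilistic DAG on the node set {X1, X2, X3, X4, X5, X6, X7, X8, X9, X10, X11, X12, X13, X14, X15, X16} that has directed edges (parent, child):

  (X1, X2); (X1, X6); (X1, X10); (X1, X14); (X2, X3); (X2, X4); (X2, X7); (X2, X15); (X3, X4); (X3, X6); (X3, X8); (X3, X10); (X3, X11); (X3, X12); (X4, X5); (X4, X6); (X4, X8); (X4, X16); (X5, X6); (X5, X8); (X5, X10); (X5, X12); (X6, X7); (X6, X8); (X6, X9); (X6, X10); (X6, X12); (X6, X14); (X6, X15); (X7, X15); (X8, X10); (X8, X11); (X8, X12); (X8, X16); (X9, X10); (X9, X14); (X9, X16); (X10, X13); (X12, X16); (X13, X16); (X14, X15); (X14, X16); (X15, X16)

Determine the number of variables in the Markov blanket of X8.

A node's Markov blanket = Pa ∪ Ch ∪ (parents of Ch other than the node itself).
X8's parents: X3, X4, X5, X6.
Children of X8: X10, X11, X12, X16.
For each child, the remaining parents (spouses of X8):
  X10 also has parents X1, X3, X5, X6, X9.
  parents(X11) \ {X8} = {X3}.
  X12's other parents are X3, X5, X6.
  parents(X16) \ {X8} = {X4, X9, X12, X13, X14, X15}.
MB(X8) = {X1, X3, X4, X5, X6, X9, X10, X11, X12, X13, X14, X15, X16}, which has 13 nodes.

13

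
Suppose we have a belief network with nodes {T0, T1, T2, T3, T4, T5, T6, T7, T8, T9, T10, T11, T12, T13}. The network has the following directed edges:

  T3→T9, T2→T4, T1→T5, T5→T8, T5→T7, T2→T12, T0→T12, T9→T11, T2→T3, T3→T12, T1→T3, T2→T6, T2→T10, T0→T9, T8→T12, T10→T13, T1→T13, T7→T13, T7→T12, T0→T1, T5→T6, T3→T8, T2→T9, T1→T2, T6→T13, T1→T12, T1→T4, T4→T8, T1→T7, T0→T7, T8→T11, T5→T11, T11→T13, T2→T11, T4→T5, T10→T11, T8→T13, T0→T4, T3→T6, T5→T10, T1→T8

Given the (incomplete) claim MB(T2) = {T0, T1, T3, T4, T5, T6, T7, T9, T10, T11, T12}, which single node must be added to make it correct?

T8

The Markov blanket of a node is its parents, its children, and the other parents of its children.
Children of T2: T3, T4, T6, T9, T10, T11, T12.
Pa(T2) = {T1}.
Co-parents of T2 (other parents of its children):
  T3 also has parent T1.
  parents(T4) \ {T2} = {T0, T1}.
  T6 also has parents T3, T5.
  parents(T9) \ {T2} = {T0, T3}.
  T10's other parent is T5.
  T11's other parents are T5, T8, T9, T10.
  T12 also has parents T0, T1, T3, T7, T8.
MB(T2) = {T0, T1, T3, T4, T5, T6, T7, T8, T9, T10, T11, T12}.
Comparing with the claimed set, T8 is missing.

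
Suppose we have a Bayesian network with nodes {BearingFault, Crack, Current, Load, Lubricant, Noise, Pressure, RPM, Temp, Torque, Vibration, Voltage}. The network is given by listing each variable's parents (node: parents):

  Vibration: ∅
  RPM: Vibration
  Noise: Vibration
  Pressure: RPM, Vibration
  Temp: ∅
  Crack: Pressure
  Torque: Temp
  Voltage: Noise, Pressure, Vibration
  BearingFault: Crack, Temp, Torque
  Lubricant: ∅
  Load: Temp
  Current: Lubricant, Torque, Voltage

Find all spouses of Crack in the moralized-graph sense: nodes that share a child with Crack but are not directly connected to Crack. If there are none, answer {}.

Children of Crack: BearingFault.
  BearingFault: Temp, Torque
Excluding nodes already adjacent to Crack (BearingFault, Pressure), the co-parent-only contribution is {Temp, Torque}.

{Temp, Torque}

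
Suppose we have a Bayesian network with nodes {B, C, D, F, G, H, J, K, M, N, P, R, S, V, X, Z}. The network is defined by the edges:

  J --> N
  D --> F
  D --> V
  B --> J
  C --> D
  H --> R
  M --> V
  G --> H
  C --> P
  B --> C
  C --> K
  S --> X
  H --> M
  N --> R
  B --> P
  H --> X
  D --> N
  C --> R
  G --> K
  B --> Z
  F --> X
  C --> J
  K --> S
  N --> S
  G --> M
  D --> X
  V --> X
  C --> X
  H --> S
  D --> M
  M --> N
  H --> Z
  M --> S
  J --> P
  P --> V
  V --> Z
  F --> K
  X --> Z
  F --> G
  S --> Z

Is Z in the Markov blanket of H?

Z is a child of H.
So Z ∈ MB(H).

Yes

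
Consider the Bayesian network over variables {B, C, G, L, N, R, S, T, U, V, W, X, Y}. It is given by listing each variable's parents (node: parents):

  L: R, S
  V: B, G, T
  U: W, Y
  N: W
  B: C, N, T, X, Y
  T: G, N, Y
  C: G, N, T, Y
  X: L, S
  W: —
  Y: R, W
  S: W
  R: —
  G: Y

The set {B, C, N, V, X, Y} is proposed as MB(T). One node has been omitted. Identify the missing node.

By definition, MB(T) is built from T's parents, T's children, and the co-parents of T.
T's parents: G, N, Y.
T's children: B, C, V.
Other parents of T's children:
  C: G, N, Y
  B: C, N, X, Y
  V: B, G
MB(T) = {B, C, G, N, V, X, Y}.
Comparing with the claimed set, G is missing.

G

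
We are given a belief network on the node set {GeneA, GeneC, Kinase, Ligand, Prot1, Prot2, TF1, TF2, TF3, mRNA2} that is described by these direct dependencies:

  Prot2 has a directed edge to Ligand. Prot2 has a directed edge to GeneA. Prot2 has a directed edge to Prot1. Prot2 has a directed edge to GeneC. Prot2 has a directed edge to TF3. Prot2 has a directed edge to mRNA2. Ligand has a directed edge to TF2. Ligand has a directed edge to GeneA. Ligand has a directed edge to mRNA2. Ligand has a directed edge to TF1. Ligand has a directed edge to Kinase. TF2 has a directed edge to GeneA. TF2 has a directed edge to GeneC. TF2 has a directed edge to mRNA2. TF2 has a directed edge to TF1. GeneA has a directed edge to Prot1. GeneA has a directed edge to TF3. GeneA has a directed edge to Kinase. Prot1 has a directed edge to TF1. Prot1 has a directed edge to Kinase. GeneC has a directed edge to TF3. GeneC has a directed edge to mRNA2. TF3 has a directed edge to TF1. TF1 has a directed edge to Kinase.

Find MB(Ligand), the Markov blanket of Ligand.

{GeneA, GeneC, Kinase, Prot1, Prot2, TF1, TF2, TF3, mRNA2}

Ligand's children: GeneA, Kinase, TF1, TF2, mRNA2.
Ligand's parents: Prot2.
For each child, the remaining parents (spouses of Ligand):
  TF2: no additional parents.
  GeneA's other parents are Prot2, TF2.
  mRNA2 also has parents GeneC, Prot2, TF2.
  parents(TF1) \ {Ligand} = {Prot1, TF2, TF3}.
  parents(Kinase) \ {Ligand} = {GeneA, Prot1, TF1}.
MB(Ligand) = {GeneA, GeneC, Kinase, Prot1, Prot2, TF1, TF2, TF3, mRNA2}.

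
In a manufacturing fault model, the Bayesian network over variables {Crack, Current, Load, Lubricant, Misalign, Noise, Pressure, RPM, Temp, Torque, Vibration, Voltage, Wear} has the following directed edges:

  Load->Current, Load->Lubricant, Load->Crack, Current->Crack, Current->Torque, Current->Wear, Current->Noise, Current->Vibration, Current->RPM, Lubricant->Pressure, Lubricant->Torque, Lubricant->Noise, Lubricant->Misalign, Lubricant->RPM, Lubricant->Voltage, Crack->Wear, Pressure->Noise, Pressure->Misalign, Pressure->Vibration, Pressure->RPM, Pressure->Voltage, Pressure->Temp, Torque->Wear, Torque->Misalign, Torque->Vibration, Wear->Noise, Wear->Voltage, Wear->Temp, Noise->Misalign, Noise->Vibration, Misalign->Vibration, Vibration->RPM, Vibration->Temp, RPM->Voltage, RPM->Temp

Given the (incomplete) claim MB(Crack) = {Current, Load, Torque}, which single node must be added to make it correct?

A node's Markov blanket = Pa ∪ Ch ∪ (parents of Ch other than the node itself).
Children of Crack: Wear.
Pa(Crack) = {Current, Load}.
Parents of each child, excluding Crack:
  parents(Wear) \ {Crack} = {Current, Torque}.
MB(Crack) = {Current, Load, Torque, Wear}.
Comparing with the claimed set, Wear is missing.

Wear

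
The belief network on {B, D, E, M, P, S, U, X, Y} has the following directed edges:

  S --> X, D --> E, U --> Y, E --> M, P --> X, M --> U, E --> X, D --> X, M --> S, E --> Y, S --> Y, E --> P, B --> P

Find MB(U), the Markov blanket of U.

A node's Markov blanket = Pa ∪ Ch ∪ (parents of Ch other than the node itself).
U's parents: M.
Children of U: Y.
For each child, the remaining parents (spouses of U):
  Y's other parents are E, S.
Union: {M} ∪ {Y} ∪ {E, S} = {E, M, S, Y}.

{E, M, S, Y}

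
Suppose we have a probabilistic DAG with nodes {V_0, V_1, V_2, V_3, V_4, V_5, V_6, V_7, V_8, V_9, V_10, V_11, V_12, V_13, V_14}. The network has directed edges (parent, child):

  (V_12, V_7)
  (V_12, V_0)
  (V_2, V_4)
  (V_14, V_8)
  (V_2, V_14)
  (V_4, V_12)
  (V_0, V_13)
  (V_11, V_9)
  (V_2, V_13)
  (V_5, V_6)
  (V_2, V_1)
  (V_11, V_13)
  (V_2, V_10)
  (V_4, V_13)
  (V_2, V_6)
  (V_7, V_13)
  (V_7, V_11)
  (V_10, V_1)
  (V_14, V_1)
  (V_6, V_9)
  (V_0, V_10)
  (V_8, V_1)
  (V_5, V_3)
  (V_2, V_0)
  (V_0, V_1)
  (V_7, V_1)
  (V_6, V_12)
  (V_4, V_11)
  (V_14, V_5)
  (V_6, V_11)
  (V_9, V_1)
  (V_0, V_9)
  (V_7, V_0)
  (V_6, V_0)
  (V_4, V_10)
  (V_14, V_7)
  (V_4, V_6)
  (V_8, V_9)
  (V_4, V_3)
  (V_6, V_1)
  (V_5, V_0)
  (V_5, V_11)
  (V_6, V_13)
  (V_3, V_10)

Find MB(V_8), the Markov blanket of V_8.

{V_0, V_1, V_2, V_6, V_7, V_9, V_10, V_11, V_14}

By definition, MB(V_8) is built from V_8's parents, V_8's children, and the co-parents of V_8.
V_8 has parent V_14.
V_8's children: V_1, V_9.
Co-parents of V_8 (other parents of its children):
  V_9 also has parents V_0, V_6, V_11.
  parents(V_1) \ {V_8} = {V_0, V_2, V_6, V_7, V_9, V_10, V_14}.
Union: {V_14} ∪ {V_1, V_9} ∪ {V_0, V_2, V_6, V_7, V_9, V_10, V_11, V_14} = {V_0, V_1, V_2, V_6, V_7, V_9, V_10, V_11, V_14}.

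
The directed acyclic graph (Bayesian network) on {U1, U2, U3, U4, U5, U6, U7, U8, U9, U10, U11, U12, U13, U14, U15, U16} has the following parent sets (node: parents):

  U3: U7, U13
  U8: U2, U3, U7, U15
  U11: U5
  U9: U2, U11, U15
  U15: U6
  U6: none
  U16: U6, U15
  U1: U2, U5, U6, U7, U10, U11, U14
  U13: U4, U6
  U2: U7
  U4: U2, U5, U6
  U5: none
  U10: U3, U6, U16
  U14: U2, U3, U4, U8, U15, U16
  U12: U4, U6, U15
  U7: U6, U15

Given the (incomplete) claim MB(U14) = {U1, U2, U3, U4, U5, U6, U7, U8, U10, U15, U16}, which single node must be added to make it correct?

U11

By definition, MB(U14) is built from U14's parents, U14's children, and the co-parents of U14.
U14 has parents U2, U3, U4, U8, U15, U16.
Children of U14: U1.
Other parents of U14's children:
  parents(U1) \ {U14} = {U2, U5, U6, U7, U10, U11}.
MB(U14) = {U1, U2, U3, U4, U5, U6, U7, U8, U10, U11, U15, U16}.
Comparing with the claimed set, U11 is missing.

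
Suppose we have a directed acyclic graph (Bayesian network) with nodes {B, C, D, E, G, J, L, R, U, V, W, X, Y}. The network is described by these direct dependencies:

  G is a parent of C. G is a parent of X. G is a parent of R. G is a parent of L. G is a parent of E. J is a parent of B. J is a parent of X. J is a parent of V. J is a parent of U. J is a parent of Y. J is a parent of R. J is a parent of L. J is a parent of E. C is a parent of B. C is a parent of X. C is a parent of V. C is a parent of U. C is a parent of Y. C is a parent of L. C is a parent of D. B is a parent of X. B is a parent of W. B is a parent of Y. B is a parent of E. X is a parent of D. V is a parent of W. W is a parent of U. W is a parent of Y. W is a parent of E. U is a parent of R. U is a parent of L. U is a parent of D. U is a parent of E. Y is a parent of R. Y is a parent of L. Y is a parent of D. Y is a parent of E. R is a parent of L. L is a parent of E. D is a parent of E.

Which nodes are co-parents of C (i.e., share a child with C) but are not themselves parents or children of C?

Children of C: B, D, L, U, V, X, Y.
  parents(B) \ {C} = {J}.
  parents(X) \ {C} = {B, G, J}.
  V also has parent J.
  parents(U) \ {C} = {J, W}.
  parents(Y) \ {C} = {B, J, W}.
  L also has parents G, J, R, U, Y.
  parents(D) \ {C} = {U, X, Y}.
Excluding nodes already adjacent to C (B, D, G, L, U, V, X, Y), the co-parent-only contribution is {J, R, W}.

{J, R, W}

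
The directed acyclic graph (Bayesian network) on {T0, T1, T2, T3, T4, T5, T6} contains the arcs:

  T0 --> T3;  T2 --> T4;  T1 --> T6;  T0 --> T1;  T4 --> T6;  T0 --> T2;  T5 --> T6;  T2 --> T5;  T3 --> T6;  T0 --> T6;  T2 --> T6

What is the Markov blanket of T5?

{T0, T1, T2, T3, T4, T6}

A node's Markov blanket = Pa ∪ Ch ∪ (parents of Ch other than the node itself).
Ch(T5) = {T6}.
T5's parents: T2.
Co-parents of T5 (other parents of its children):
  T6 also has parents T0, T1, T2, T3, T4.
Union: {T2} ∪ {T6} ∪ {T0, T1, T2, T3, T4} = {T0, T1, T2, T3, T4, T6}.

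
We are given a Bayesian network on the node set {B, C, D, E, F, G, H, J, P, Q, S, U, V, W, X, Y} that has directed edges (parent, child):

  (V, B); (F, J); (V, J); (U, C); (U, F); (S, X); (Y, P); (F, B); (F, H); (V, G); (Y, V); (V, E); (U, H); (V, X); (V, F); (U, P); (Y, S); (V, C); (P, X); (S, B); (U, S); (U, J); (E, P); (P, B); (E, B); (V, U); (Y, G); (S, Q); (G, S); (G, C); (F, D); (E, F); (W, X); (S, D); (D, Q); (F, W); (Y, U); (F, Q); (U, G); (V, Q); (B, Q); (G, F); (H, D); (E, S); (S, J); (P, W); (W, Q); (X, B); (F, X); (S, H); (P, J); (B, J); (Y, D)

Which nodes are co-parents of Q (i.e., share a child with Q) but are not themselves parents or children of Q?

{}

Q has no children, so it has no co-parents. The set is empty.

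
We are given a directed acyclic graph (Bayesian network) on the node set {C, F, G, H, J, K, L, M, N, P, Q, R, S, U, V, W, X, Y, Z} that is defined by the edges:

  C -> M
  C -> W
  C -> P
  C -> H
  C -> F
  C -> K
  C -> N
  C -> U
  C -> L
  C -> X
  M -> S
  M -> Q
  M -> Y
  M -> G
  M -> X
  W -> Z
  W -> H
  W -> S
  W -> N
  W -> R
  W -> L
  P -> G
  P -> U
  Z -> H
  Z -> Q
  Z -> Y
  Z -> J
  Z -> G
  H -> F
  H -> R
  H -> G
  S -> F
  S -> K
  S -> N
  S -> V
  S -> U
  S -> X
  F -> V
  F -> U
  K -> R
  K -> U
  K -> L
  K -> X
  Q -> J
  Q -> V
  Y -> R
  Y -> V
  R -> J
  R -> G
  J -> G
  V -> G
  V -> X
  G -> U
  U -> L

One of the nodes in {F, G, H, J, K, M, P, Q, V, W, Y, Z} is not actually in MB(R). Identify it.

The Markov blanket of a node is its parents, its children, and the other parents of its children.
Pa(R) = {H, K, W, Y}.
Ch(R) = {G, J}.
Parents of each child, excluding R:
  J: Q, Z
  G: H, J, M, P, V, Z
MB(R) = {G, H, J, K, M, P, Q, V, W, Y, Z}.
F is neither a parent, child, nor co-parent of R, so it does not belong.

F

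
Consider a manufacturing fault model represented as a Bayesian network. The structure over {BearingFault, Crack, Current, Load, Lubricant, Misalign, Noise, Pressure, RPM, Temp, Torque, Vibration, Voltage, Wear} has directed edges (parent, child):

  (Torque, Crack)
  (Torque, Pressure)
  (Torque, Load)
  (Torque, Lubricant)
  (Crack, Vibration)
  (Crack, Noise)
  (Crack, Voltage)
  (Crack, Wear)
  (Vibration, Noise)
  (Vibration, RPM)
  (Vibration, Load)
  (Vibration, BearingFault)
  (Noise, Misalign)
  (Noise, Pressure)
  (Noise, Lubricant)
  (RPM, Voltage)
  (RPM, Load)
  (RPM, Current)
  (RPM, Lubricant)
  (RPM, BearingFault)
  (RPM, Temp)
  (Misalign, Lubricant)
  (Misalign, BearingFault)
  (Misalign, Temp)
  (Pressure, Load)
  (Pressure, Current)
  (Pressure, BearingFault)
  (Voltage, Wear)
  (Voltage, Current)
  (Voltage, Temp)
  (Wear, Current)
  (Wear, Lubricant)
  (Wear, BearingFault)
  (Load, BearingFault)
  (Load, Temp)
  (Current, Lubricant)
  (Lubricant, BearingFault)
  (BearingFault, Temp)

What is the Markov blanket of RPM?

{BearingFault, Crack, Current, Load, Lubricant, Misalign, Noise, Pressure, Temp, Torque, Vibration, Voltage, Wear}

Parents of RPM: Vibration.
Ch(RPM) = {BearingFault, Current, Load, Lubricant, Temp, Voltage}.
Co-parents of RPM (other parents of its children):
  parents(Voltage) \ {RPM} = {Crack}.
  Load's other parents are Pressure, Torque, Vibration.
  parents(Current) \ {RPM} = {Pressure, Voltage, Wear}.
  Lubricant's other parents are Current, Misalign, Noise, Torque, Wear.
  parents(BearingFault) \ {RPM} = {Load, Lubricant, Misalign, Pressure, Vibration, Wear}.
  Temp also has parents BearingFault, Load, Misalign, Voltage.
Union: {Vibration} ∪ {BearingFault, Current, Load, Lubricant, Temp, Voltage} ∪ {BearingFault, Crack, Current, Load, Lubricant, Misalign, Noise, Pressure, Torque, Vibration, Voltage, Wear} = {BearingFault, Crack, Current, Load, Lubricant, Misalign, Noise, Pressure, Temp, Torque, Vibration, Voltage, Wear}.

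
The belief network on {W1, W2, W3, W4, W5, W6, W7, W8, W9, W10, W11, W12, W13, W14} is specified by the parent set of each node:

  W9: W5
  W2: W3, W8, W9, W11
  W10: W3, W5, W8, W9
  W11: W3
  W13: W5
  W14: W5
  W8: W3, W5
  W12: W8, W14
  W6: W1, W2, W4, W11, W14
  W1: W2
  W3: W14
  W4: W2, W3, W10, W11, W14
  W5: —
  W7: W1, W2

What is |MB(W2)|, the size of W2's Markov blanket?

By definition, MB(W2) is built from W2's parents, W2's children, and the co-parents of W2.
Pa(W2) = {W3, W8, W9, W11}.
Children of W2: W1, W4, W6, W7.
Other parents of W2's children:
  W1: no additional parents.
  W7's other parent is W1.
  W4's other parents are W3, W10, W11, W14.
  W6's other parents are W1, W4, W11, W14.
MB(W2) = {W1, W3, W4, W6, W7, W8, W9, W10, W11, W14}, which has 10 nodes.

10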